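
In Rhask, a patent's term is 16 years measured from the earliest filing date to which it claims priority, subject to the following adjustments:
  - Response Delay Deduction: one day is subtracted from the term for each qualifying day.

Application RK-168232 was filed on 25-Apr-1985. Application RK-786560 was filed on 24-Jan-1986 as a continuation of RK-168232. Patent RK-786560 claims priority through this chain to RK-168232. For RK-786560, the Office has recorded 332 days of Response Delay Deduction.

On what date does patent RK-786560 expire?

May 28, 2000

Earliest priority filing: 25 April 1985.
Base term: 25 April 1985 + 16 years → 25 April 2001.
Response Delay Deduction: −332 days → 28 May 2000.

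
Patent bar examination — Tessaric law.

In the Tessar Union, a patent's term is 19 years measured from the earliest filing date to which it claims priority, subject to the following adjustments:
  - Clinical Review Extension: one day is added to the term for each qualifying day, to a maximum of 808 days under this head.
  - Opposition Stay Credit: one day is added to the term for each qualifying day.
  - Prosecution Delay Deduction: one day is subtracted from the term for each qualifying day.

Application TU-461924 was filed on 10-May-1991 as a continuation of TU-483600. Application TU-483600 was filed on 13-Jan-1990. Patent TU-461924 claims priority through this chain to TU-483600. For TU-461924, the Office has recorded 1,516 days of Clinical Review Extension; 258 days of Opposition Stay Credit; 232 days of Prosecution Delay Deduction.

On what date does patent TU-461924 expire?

April 27, 2011

Earliest priority filing: 13 January 1990.
Base term: 13 January 1990 + 19 years → 13 January 2009.
Clinical Review Extension: 1516 days claimed exceeds the 808-day cap, so +808 days → 1 April 2011.
Opposition Stay Credit: +258 days → 15 December 2011.
Prosecution Delay Deduction: −232 days → 27 April 2011.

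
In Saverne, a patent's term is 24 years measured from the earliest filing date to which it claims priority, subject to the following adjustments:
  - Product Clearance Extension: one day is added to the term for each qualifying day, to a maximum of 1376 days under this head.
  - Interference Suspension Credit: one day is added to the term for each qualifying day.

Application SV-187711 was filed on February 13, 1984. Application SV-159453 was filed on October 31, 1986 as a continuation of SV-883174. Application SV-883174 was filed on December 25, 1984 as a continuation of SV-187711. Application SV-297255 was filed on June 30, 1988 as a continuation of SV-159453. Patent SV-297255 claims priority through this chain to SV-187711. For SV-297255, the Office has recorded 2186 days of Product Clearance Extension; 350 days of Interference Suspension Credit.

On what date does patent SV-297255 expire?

Earliest priority filing: 13 February 1984.
Base term: 13 February 1984 + 24 years → 13 February 2008.
Product Clearance Extension: 2186 days claimed exceeds the 1376-day cap, so +1376 days → 20 November 2011.
Interference Suspension Credit: +350 days → 4 November 2012.

November 4, 2012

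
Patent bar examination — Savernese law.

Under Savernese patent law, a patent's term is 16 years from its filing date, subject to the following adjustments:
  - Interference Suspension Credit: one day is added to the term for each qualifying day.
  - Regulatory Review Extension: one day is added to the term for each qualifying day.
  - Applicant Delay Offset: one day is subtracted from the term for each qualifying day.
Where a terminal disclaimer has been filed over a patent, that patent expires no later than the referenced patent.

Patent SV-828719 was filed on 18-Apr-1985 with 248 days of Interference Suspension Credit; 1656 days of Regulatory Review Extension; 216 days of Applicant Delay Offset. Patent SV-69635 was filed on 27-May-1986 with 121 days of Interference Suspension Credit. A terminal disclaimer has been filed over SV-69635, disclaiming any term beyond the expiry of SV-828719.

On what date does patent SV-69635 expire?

September 25, 2002

Natural term of SV-69635:
  Base: filing + 16 years → 27 May 2002.
  Interference Suspension Credit: +121 days → 25 September 2002.
Expiry of referenced patent SV-828719:
  Base: filing + 16 years → 18 April 2001.
  Interference Suspension Credit: +248 days → 22 December 2001.
  Regulatory Review Extension: +1656 days → 5 July 2006.
  Applicant Delay Offset: −216 days → 1 December 2005.
Terminal disclaimer: SV-69635 expires on the earlier of 25 September 2002 and 1 December 2005.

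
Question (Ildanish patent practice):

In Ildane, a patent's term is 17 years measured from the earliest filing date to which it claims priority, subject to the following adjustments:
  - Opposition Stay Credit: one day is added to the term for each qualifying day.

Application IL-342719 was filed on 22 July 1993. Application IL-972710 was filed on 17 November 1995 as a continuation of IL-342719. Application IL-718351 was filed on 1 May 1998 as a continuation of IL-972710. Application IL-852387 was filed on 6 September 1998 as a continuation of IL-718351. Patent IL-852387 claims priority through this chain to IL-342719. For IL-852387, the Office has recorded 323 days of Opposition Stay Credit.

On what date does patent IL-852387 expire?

Earliest priority filing: 22 July 1993.
Base term: 22 July 1993 + 17 years → 22 July 2010.
Opposition Stay Credit: +323 days → 10 June 2011.

2011-06-10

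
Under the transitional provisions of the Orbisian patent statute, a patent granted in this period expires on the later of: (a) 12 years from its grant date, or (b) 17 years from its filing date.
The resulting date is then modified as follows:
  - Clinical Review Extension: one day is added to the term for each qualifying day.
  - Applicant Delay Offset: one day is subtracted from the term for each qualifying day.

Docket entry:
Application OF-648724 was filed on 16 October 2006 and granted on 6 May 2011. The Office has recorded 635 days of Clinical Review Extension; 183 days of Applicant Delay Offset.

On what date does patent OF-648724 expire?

2025-01-10

(a) grant + 12 years → 6 May 2023.
(b) filing + 17 years → 16 October 2023.
Later of the two: 16 October 2023.
Clinical Review Extension: +635 days → 12 July 2025.
Applicant Delay Offset: −183 days → 10 January 2025.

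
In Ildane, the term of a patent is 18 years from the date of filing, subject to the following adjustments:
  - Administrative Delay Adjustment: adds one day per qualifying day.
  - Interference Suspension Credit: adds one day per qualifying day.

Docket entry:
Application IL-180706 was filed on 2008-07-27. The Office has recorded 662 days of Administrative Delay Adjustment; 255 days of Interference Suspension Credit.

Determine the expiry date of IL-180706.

Base term: filing date + 18 years → 27 July 2026.
Administrative Delay Adjustment: +662 days → 19 May 2028.
Interference Suspension Credit: +255 days → 29 January 2029.

2029-01-29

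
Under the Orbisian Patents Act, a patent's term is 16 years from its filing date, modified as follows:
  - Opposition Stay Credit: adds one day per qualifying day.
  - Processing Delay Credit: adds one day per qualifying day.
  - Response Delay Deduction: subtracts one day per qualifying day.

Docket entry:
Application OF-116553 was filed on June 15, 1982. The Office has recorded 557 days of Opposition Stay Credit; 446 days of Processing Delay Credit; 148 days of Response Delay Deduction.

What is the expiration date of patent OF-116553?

Base term: filing date + 16 years → 15 June 1998.
Opposition Stay Credit: +557 days → 24 December 1999.
Processing Delay Credit: +446 days → 14 March 2001.
Response Delay Deduction: −148 days → 17 October 2000.

October 17, 2000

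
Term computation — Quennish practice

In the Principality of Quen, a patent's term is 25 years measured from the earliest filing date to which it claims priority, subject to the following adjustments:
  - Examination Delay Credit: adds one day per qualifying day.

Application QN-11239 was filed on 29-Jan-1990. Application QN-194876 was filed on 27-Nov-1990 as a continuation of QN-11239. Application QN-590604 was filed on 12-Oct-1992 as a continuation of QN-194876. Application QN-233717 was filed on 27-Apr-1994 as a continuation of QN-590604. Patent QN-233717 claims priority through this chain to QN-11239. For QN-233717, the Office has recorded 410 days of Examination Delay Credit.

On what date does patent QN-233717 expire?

Earliest priority filing: 29 January 1990.
Base term: 29 January 1990 + 25 years → 29 January 2015.
Examination Delay Credit: +410 days → 14 March 2016.

March 14, 2016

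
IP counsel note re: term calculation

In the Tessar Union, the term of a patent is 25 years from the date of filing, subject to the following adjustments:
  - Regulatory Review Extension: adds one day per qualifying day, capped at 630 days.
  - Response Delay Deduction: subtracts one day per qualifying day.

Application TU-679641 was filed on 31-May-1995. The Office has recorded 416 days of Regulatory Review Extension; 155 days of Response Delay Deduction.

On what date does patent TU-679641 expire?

Base term: filing date + 25 years → 31 May 2020.
Regulatory Review Extension: 416 days (within the 630-day cap) → +416 days → 21 July 2021.
Response Delay Deduction: −155 days → 16 February 2021.

2021-02-16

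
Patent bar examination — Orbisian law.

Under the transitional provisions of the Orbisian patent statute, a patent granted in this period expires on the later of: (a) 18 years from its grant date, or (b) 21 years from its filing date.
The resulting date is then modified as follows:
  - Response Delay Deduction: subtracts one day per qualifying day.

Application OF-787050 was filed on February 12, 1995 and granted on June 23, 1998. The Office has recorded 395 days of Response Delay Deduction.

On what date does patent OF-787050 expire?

(a) grant + 18 years → 23 June 2016.
(b) filing + 21 years → 12 February 2016.
Later of the two: 23 June 2016.
Response Delay Deduction: −395 days → 25 May 2015.

2015-05-25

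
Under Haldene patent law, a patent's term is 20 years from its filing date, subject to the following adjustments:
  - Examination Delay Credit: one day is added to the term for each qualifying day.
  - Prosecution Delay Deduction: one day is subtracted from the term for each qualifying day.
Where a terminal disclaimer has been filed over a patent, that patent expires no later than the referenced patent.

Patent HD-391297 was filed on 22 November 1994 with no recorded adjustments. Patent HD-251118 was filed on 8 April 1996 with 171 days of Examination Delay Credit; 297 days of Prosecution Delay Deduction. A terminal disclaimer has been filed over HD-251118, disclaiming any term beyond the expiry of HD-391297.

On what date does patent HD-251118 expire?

Natural term of HD-251118:
  Base: filing + 20 years → 8 April 2016.
  Examination Delay Credit: +171 days → 26 September 2016.
  Prosecution Delay Deduction: −297 days → 4 December 2015.
Expiry of referenced patent HD-391297:
  Base: filing + 20 years → 22 November 2014.
Terminal disclaimer: HD-251118 expires on the earlier of 4 December 2015 and 22 November 2014.

2014-11-22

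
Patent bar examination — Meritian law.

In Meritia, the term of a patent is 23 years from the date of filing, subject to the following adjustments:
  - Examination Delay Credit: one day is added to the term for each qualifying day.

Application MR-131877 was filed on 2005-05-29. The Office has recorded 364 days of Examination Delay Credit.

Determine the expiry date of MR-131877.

2029-05-28

Base term: filing date + 23 years → 29 May 2028.
Examination Delay Credit: +364 days → 28 May 2029.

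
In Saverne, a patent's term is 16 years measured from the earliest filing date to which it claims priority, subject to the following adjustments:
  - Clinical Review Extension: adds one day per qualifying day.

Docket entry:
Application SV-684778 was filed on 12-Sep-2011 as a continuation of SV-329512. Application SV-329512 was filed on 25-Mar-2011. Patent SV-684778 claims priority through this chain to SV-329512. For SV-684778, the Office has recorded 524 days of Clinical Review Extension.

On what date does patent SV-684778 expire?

2028-08-30

Earliest priority filing: 25 March 2011.
Base term: 25 March 2011 + 16 years → 25 March 2027.
Clinical Review Extension: +524 days → 30 August 2028.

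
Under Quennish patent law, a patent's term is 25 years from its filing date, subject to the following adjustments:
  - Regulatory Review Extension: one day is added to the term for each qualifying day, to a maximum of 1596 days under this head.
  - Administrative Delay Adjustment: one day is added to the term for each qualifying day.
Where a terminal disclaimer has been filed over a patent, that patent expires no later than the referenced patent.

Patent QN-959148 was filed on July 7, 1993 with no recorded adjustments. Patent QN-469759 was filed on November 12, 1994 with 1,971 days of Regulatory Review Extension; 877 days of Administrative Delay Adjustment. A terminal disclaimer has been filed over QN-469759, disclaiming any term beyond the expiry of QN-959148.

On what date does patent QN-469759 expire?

Natural term of QN-469759:
  Base: filing + 25 years → 12 November 2019.
  Regulatory Review Extension: 1971 days claimed exceeds the 1596-day cap, so +1596 days → 26 March 2024.
  Administrative Delay Adjustment: +877 days → 20 August 2026.
Expiry of referenced patent QN-959148:
  Base: filing + 25 years → 7 July 2018.
Terminal disclaimer: QN-469759 expires on the earlier of 20 August 2026 and 7 July 2018.

July 7, 2018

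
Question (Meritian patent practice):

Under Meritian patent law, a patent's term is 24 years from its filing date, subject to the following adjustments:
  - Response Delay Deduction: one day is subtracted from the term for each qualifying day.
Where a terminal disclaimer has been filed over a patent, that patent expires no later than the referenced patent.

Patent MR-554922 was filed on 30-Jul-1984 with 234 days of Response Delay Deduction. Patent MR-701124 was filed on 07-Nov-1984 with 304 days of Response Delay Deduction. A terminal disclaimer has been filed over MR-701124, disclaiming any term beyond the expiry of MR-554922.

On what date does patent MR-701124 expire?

Natural term of MR-701124:
  Base: filing + 24 years → 7 November 2008.
  Response Delay Deduction: −304 days → 8 January 2008.
Expiry of referenced patent MR-554922:
  Base: filing + 24 years → 30 July 2008.
  Response Delay Deduction: −234 days → 9 December 2007.
Terminal disclaimer: MR-701124 expires on the earlier of 8 January 2008 and 9 December 2007.

December 9, 2007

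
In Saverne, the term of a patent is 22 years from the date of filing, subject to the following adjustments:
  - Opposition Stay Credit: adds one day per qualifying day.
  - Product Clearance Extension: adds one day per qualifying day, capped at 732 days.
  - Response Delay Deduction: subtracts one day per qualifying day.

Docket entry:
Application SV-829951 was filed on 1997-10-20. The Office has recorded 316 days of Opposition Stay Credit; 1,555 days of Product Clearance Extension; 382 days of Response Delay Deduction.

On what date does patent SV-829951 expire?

2021-08-16

Base term: filing date + 22 years → 20 October 2019.
Opposition Stay Credit: +316 days → 31 August 2020.
Product Clearance Extension: 1555 days claimed exceeds the 732-day cap, so +732 days → 2 September 2022.
Response Delay Deduction: −382 days → 16 August 2021.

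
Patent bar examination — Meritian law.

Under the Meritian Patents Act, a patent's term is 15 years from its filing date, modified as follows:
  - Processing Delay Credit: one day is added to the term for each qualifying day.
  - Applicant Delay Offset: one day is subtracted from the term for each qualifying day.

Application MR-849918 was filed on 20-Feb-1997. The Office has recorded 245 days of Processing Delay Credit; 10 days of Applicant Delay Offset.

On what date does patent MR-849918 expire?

Base term: filing date + 15 years → 20 February 2012.
Processing Delay Credit: +245 days → 22 October 2012.
Applicant Delay Offset: −10 days → 12 October 2012.

October 12, 2012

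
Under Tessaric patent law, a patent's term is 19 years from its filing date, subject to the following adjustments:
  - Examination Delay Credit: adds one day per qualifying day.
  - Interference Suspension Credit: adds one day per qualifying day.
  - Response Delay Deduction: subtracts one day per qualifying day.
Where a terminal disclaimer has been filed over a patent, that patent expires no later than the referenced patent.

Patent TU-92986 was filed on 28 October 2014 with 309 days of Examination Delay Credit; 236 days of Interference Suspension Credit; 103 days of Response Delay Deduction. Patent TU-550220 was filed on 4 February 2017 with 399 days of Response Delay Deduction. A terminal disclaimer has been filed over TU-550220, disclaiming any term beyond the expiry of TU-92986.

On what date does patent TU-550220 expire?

Natural term of TU-550220:
  Base: filing + 19 years → 4 February 2036.
  Response Delay Deduction: −399 days → 1 January 2035.
Expiry of referenced patent TU-92986:
  Base: filing + 19 years → 28 October 2033.
  Examination Delay Credit: +309 days → 2 September 2034.
  Interference Suspension Credit: +236 days → 26 April 2035.
  Response Delay Deduction: −103 days → 13 January 2035.
Terminal disclaimer: TU-550220 expires on the earlier of 1 January 2035 and 13 January 2035.

January 1, 2035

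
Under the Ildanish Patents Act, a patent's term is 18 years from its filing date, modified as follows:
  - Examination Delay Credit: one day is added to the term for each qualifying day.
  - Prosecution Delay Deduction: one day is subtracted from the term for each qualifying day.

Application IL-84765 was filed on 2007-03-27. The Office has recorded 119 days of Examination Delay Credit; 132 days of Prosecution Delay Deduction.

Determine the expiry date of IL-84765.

Base term: filing date + 18 years → 27 March 2025.
Examination Delay Credit: +119 days → 24 July 2025.
Prosecution Delay Deduction: −132 days → 14 March 2025.

March 14, 2025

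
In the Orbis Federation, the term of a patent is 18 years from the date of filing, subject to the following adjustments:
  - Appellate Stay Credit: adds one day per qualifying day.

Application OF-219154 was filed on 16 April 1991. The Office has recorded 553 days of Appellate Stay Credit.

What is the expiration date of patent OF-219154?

2010-10-21

Base term: filing date + 18 years → 16 April 2009.
Appellate Stay Credit: +553 days → 21 October 2010.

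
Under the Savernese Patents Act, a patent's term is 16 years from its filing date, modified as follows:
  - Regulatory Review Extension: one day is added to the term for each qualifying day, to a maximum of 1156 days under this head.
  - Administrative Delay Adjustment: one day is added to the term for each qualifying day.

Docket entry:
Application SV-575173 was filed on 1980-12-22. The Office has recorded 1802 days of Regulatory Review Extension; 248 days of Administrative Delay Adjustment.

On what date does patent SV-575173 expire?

October 26, 2000

Base term: filing date + 16 years → 22 December 1996.
Regulatory Review Extension: 1802 days claimed exceeds the 1156-day cap, so +1156 days → 21 February 2000.
Administrative Delay Adjustment: +248 days → 26 October 2000.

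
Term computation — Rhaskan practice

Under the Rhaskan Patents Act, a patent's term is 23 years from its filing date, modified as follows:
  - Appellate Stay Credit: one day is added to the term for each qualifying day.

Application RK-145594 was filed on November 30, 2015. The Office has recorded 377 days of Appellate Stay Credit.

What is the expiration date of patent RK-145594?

Base term: filing date + 23 years → 30 November 2038.
Appellate Stay Credit: +377 days → 12 December 2039.

2039-12-12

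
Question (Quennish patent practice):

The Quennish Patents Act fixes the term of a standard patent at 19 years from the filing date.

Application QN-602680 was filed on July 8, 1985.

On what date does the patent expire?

2004-07-08

Filing date + 19 years → 8 July 2004.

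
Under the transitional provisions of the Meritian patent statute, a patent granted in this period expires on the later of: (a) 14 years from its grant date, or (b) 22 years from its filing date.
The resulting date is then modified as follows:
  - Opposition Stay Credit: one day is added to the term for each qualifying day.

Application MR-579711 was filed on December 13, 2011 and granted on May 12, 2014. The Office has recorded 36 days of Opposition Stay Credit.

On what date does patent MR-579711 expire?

2034-01-18

(a) grant + 14 years → 12 May 2028.
(b) filing + 22 years → 13 December 2033.
Later of the two: 13 December 2033.
Opposition Stay Credit: +36 days → 18 January 2034.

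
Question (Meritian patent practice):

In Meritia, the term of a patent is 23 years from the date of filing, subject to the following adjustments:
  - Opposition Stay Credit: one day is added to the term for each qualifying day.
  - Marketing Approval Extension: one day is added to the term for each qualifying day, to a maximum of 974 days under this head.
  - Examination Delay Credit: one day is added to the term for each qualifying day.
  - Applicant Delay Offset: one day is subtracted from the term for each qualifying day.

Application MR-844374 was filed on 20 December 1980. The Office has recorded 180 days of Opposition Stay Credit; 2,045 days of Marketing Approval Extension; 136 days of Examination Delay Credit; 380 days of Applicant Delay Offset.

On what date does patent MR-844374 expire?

2006-06-17

Base term: filing date + 23 years → 20 December 2003.
Opposition Stay Credit: +180 days → 17 June 2004.
Marketing Approval Extension: 2045 days claimed exceeds the 974-day cap, so +974 days → 16 February 2007.
Examination Delay Credit: +136 days → 2 July 2007.
Applicant Delay Offset: −380 days → 17 June 2006.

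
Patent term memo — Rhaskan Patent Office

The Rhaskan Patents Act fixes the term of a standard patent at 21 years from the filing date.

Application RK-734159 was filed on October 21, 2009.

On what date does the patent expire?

2030-10-21

Filing date + 21 years → 21 October 2030.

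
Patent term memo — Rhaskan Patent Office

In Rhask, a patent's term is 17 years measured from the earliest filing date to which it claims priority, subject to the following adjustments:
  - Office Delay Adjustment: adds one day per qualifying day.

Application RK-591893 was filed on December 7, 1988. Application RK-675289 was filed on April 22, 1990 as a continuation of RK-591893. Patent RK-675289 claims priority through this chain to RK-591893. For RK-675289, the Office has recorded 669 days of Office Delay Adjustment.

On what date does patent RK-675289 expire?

Earliest priority filing: 7 December 1988.
Base term: 7 December 1988 + 17 years → 7 December 2005.
Office Delay Adjustment: +669 days → 7 October 2007.

October 7, 2007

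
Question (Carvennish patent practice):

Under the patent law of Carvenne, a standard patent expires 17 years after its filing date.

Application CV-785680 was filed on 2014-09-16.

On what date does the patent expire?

Filing date + 17 years → 16 September 2031.

2031-09-16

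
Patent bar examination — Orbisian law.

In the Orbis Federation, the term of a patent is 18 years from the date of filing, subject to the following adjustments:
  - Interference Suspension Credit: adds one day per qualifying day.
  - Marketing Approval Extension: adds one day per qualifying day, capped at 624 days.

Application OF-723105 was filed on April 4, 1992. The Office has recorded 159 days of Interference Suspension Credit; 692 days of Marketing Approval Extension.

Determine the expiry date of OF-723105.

2012-05-26

Base term: filing date + 18 years → 4 April 2010.
Interference Suspension Credit: +159 days → 10 September 2010.
Marketing Approval Extension: 692 days claimed exceeds the 624-day cap, so +624 days → 26 May 2012.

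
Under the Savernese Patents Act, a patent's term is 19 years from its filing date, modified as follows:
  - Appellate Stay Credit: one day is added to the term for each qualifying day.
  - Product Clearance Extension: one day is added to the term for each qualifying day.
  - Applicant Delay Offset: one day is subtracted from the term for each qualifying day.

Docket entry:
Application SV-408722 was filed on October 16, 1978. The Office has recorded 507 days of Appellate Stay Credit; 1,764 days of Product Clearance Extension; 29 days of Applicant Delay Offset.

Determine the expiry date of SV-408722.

2003-12-06

Base term: filing date + 19 years → 16 October 1997.
Appellate Stay Credit: +507 days → 7 March 1999.
Product Clearance Extension: +1764 days → 4 January 2004.
Applicant Delay Offset: −29 days → 6 December 2003.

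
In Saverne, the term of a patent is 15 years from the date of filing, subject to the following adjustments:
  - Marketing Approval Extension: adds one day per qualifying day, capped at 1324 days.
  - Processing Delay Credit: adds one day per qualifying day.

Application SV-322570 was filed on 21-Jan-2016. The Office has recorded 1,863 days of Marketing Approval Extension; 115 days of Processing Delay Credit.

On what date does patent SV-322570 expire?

2034-12-30

Base term: filing date + 15 years → 21 January 2031.
Marketing Approval Extension: 1863 days claimed exceeds the 1324-day cap, so +1324 days → 6 September 2034.
Processing Delay Credit: +115 days → 30 December 2034.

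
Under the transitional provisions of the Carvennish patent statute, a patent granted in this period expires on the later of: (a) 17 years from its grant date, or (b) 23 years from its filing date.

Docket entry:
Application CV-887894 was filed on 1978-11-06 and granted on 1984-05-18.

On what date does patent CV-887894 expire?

November 6, 2001

(a) grant + 17 years → 18 May 2001.
(b) filing + 23 years → 6 November 2001.
Later of the two: 6 November 2001.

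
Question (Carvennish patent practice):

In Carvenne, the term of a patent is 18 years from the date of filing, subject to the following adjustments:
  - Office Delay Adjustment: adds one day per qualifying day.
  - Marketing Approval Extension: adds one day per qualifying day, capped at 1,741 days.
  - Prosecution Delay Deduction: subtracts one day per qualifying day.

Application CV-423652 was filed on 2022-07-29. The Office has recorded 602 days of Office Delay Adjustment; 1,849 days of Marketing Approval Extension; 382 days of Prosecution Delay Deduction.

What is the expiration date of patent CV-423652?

2045-12-11

Base term: filing date + 18 years → 29 July 2040.
Office Delay Adjustment: +602 days → 23 March 2042.
Marketing Approval Extension: 1849 days claimed exceeds the 1741-day cap, so +1741 days → 28 December 2046.
Prosecution Delay Deduction: −382 days → 11 December 2045.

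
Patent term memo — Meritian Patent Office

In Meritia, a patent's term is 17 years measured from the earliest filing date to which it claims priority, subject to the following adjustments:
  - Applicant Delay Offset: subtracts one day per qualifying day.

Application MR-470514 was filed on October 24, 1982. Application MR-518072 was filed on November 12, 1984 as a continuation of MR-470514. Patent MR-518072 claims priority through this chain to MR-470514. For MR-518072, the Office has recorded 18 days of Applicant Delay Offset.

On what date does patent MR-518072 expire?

Earliest priority filing: 24 October 1982.
Base term: 24 October 1982 + 17 years → 24 October 1999.
Applicant Delay Offset: −18 days → 6 October 1999.

October 6, 1999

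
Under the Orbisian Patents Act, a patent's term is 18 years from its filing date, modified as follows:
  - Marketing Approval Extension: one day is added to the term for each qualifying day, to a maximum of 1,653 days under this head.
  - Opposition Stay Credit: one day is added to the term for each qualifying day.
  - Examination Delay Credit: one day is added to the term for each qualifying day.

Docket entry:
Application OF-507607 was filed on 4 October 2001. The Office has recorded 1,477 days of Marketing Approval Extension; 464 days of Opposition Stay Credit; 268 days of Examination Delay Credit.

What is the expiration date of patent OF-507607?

Base term: filing date + 18 years → 4 October 2019.
Marketing Approval Extension: 1477 days (within the 1653-day cap) → +1477 days → 20 October 2023.
Opposition Stay Credit: +464 days → 26 January 2025.
Examination Delay Credit: +268 days → 21 October 2025.

October 21, 2025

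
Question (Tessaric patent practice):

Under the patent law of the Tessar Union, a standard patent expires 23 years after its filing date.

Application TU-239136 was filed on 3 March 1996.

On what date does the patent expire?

2019-03-03

Filing date + 23 years → 3 March 2019.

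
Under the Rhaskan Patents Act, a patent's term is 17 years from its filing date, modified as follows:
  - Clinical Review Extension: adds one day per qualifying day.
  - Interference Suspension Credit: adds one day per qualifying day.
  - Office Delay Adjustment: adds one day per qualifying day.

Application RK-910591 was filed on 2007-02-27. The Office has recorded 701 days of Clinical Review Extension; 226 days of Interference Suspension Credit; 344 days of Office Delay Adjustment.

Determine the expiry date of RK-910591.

2027-08-21

Base term: filing date + 17 years → 27 February 2024.
Clinical Review Extension: +701 days → 28 January 2026.
Interference Suspension Credit: +226 days → 11 September 2026.
Office Delay Adjustment: +344 days → 21 August 2027.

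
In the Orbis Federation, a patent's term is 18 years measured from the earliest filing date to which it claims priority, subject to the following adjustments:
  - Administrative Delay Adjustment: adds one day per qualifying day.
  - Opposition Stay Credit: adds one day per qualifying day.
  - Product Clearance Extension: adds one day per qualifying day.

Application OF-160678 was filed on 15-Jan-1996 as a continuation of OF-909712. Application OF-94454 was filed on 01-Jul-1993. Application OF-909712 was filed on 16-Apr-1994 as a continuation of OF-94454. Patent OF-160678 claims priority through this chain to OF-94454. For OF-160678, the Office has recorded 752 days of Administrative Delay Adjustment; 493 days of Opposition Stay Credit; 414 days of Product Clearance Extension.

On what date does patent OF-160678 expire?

Earliest priority filing: 1 July 1993.
Base term: 1 July 1993 + 18 years → 1 July 2011.
Administrative Delay Adjustment: +752 days → 22 July 2013.
Opposition Stay Credit: +493 days → 27 November 2014.
Product Clearance Extension: +414 days → 15 January 2016.

2016-01-15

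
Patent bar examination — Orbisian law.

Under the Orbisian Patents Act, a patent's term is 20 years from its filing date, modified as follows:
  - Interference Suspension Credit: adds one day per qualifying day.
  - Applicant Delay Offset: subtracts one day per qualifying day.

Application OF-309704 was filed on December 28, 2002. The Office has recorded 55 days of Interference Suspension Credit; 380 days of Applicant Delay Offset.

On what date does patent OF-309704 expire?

2022-02-06

Base term: filing date + 20 years → 28 December 2022.
Interference Suspension Credit: +55 days → 21 February 2023.
Applicant Delay Offset: −380 days → 6 February 2022.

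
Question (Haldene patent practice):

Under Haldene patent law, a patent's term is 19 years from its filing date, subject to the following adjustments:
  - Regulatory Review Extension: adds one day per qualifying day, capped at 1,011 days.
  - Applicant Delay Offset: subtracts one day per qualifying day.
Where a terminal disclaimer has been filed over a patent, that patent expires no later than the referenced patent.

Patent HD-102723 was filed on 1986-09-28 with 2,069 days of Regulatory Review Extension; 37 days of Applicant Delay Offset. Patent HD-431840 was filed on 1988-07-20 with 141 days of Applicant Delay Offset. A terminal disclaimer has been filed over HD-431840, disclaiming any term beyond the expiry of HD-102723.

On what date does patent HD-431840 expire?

2007-03-01

Natural term of HD-431840:
  Base: filing + 19 years → 20 July 2007.
  Applicant Delay Offset: −141 days → 1 March 2007.
Expiry of referenced patent HD-102723:
  Base: filing + 19 years → 28 September 2005.
  Regulatory Review Extension: 2069 days claimed exceeds the 1011-day cap, so +1011 days → 5 July 2008.
  Applicant Delay Offset: −37 days → 29 May 2008.
Terminal disclaimer: HD-431840 expires on the earlier of 1 March 2007 and 29 May 2008.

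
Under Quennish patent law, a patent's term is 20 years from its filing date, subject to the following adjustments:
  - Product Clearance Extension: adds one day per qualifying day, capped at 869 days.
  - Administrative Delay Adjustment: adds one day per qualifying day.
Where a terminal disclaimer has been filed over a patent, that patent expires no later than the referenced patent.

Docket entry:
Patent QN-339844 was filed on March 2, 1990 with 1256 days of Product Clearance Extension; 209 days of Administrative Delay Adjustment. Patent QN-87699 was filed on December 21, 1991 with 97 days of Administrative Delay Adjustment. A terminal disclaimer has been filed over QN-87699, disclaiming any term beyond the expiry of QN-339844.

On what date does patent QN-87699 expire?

March 27, 2012

Natural term of QN-87699:
  Base: filing + 20 years → 21 December 2011.
  Administrative Delay Adjustment: +97 days → 27 March 2012.
Expiry of referenced patent QN-339844:
  Base: filing + 20 years → 2 March 2010.
  Product Clearance Extension: 1256 days claimed exceeds the 869-day cap, so +869 days → 18 July 2012.
  Administrative Delay Adjustment: +209 days → 12 February 2013.
Terminal disclaimer: QN-87699 expires on the earlier of 27 March 2012 and 12 February 2013.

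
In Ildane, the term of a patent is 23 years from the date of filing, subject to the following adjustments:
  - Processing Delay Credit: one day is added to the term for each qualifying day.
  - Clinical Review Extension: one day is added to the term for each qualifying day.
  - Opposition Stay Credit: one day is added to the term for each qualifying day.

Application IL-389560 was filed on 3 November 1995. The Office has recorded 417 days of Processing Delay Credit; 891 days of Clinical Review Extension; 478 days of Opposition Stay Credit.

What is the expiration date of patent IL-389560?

Base term: filing date + 23 years → 3 November 2018.
Processing Delay Credit: +417 days → 25 December 2019.
Clinical Review Extension: +891 days → 3 June 2022.
Opposition Stay Credit: +478 days → 24 September 2023.

2023-09-24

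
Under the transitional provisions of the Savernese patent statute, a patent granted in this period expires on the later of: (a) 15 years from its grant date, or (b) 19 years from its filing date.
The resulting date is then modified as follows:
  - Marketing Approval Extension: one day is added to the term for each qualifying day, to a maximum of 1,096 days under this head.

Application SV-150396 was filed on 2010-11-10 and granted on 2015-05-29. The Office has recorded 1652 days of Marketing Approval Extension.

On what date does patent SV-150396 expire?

2033-05-29

(a) grant + 15 years → 29 May 2030.
(b) filing + 19 years → 10 November 2029.
Later of the two: 29 May 2030.
Marketing Approval Extension: 1652 days claimed exceeds the 1096-day cap, so +1096 days → 29 May 2033.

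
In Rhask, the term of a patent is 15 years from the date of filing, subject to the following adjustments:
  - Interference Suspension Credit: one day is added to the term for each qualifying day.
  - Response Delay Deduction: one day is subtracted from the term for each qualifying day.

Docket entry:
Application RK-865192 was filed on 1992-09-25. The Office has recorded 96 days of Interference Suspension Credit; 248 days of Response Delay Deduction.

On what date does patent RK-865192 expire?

Base term: filing date + 15 years → 25 September 2007.
Interference Suspension Credit: +96 days → 30 December 2007.
Response Delay Deduction: −248 days → 26 April 2007.

2007-04-26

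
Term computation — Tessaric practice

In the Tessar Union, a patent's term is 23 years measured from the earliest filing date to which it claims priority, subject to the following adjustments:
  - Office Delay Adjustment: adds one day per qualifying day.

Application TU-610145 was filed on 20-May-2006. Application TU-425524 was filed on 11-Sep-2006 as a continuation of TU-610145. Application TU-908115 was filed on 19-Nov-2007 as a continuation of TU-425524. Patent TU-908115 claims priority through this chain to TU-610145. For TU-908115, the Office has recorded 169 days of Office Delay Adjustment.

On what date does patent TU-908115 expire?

Earliest priority filing: 20 May 2006.
Base term: 20 May 2006 + 23 years → 20 May 2029.
Office Delay Adjustment: +169 days → 5 November 2029.

2029-11-05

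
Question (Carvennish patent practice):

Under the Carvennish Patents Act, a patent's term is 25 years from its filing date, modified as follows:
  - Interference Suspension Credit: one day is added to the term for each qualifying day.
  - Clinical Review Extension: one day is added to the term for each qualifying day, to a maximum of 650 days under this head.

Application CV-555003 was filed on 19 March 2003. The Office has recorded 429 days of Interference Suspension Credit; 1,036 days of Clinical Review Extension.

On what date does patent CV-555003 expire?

Base term: filing date + 25 years → 19 March 2028.
Interference Suspension Credit: +429 days → 22 May 2029.
Clinical Review Extension: 1036 days claimed exceeds the 650-day cap, so +650 days → 3 March 2031.

2031-03-03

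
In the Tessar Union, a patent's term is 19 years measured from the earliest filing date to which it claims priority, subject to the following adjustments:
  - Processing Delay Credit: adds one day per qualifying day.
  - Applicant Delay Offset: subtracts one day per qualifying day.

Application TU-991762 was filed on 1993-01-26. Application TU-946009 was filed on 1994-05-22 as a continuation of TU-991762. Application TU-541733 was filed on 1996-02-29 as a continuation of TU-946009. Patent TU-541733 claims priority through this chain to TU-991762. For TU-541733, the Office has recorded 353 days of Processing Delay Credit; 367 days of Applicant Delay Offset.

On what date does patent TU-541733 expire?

Earliest priority filing: 26 January 1993.
Base term: 26 January 1993 + 19 years → 26 January 2012.
Processing Delay Credit: +353 days → 13 January 2013.
Applicant Delay Offset: −367 days → 12 January 2012.

January 12, 2012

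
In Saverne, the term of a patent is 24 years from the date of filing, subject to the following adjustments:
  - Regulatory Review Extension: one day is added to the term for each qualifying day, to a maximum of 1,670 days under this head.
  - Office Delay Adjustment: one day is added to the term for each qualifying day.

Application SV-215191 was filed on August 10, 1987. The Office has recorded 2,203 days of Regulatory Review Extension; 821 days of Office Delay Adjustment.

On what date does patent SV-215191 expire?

2018-06-05

Base term: filing date + 24 years → 10 August 2011.
Regulatory Review Extension: 2203 days claimed exceeds the 1670-day cap, so +1670 days → 6 March 2016.
Office Delay Adjustment: +821 days → 5 June 2018.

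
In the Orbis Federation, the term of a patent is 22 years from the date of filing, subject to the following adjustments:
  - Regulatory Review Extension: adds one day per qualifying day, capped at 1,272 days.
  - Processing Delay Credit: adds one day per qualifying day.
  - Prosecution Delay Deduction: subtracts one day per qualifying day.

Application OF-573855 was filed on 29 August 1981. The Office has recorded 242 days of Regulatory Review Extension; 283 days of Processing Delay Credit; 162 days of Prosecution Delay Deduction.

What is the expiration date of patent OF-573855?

August 26, 2004

Base term: filing date + 22 years → 29 August 2003.
Regulatory Review Extension: 242 days (within the 1272-day cap) → +242 days → 27 April 2004.
Processing Delay Credit: +283 days → 4 February 2005.
Prosecution Delay Deduction: −162 days → 26 August 2004.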